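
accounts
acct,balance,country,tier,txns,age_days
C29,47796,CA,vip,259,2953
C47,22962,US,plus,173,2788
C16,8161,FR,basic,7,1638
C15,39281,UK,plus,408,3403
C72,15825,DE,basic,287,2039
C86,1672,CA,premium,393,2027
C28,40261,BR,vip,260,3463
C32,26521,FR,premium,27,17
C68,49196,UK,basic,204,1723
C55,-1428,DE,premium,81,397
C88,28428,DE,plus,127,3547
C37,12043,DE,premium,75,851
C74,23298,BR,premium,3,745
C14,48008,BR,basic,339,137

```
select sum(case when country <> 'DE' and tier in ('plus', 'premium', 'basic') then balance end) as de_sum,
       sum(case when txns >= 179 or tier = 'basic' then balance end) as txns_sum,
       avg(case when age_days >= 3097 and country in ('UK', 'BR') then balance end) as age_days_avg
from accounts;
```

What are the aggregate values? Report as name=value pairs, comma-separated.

[de_sum: country <> 'DE' and tier in ('plus', 'premium', 'basic')]
acct=C29: ✗
acct=C47: ✓ → 22962
acct=C16: ✓ → 8161
acct=C15: ✓ → 39281
acct=C72: ✗
acct=C86: ✓ → 1672
acct=C28: ✗
acct=C32: ✓ → 26521
acct=C68: ✓ → 49196
acct=C55: ✗
acct=C88: ✗
acct=C37: ✗
acct=C74: ✓ → 23298
acct=C14: ✓ → 48008
de_sum = 22962 + 8161 + 39281 + 1672 + 26521 + 49196 + 23298 + 48008 = 219099
—
[txns_sum: txns >= 179 or tier = 'basic']
acct=C29: ✓ → 47796
acct=C47: ✗
acct=C16: ✓ → 8161
acct=C15: ✓ → 39281
acct=C72: ✓ → 15825
acct=C86: ✓ → 1672
acct=C28: ✓ → 40261
acct=C32: ✗
acct=C68: ✓ → 49196
acct=C55: ✗
acct=C88: ✗
acct=C37: ✗
acct=C74: ✗
acct=C14: ✓ → 48008
txns_sum = 47796 + 8161 + 39281 + 15825 + 1672 + 40261 + 49196 + 48008 = 250200
—
[age_days_avg: age_days >= 3097 and country in ('UK', 'BR')]
acct=C29: ✗
acct=C47: ✗
acct=C16: ✗
acct=C15: ✓ → 39281
acct=C72: ✗
acct=C86: ✗
acct=C28: ✓ → 40261
acct=C32: ✗
acct=C68: ✗
acct=C55: ✗
acct=C88: ✗
acct=C37: ✗
acct=C74: ✗
acct=C14: ✗
age_days_avg = (39281 + 40261) / 2 = 39771

de_sum=219099, txns_sum=250200, age_days_avg=39771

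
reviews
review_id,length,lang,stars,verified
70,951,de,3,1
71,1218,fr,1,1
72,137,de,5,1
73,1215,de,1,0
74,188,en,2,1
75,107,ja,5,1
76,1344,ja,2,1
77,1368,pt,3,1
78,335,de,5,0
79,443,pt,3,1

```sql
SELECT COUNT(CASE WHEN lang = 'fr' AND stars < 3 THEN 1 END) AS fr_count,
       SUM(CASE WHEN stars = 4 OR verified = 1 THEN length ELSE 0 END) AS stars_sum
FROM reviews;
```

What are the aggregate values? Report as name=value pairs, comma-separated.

[fr_count: lang = 'fr' AND stars < 3]
review_id=70: ✗
review_id=71: ✓ → 1
review_id=72: ✗
review_id=73: ✗
review_id=74: ✗
review_id=75: ✗
review_id=76: ✗
review_id=77: ✗
review_id=78: ✗
review_id=79: ✗
fr_count = COUNT(1) = 1
—
[stars_sum: stars = 4 OR verified = 1]
review_id=70: ✓ → 951
review_id=71: ✓ → 1218
review_id=72: ✓ → 137
review_id=73: ✗
review_id=74: ✓ → 188
review_id=75: ✓ → 107
review_id=76: ✓ → 1344
review_id=77: ✓ → 1368
review_id=78: ✗
review_id=79: ✓ → 443
stars_sum = 951 + 1218 + 137 + 188 + 107 + 1344 + 1368 + 443 = 5756

fr_count=1, stars_sum=5756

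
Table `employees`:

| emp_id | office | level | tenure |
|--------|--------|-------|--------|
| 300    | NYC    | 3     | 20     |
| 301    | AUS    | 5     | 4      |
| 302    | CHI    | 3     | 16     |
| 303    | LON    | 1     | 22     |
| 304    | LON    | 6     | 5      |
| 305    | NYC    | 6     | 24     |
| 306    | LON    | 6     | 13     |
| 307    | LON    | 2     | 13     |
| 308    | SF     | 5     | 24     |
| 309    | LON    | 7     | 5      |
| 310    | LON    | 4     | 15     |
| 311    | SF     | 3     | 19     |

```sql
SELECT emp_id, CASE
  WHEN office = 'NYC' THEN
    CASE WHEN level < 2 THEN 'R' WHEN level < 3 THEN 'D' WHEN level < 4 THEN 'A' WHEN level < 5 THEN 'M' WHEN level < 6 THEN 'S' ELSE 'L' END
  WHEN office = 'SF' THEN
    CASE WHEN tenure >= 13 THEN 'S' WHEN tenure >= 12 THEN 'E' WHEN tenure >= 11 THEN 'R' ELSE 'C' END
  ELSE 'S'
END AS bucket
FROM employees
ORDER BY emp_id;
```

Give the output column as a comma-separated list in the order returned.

emp_id=300: office='NYC' → inner[level < 4] → A
emp_id=301: office='AUS' → outer ELSE → S
emp_id=302: office='CHI' → outer ELSE → S
emp_id=303: office='LON' → outer ELSE → S
emp_id=304: office='LON' → outer ELSE → S
emp_id=305: office='NYC' → inner[ELSE] → L
emp_id=306: office='LON' → outer ELSE → S
emp_id=307: office='LON' → outer ELSE → S
emp_id=308: office='SF' → inner[tenure >= 13] → S
emp_id=309: office='LON' → outer ELSE → S
emp_id=310: office='LON' → outer ELSE → S
emp_id=311: office='SF' → inner[tenure >= 13] → S

A, S, S, S, S, L, S, S, S, S, S, S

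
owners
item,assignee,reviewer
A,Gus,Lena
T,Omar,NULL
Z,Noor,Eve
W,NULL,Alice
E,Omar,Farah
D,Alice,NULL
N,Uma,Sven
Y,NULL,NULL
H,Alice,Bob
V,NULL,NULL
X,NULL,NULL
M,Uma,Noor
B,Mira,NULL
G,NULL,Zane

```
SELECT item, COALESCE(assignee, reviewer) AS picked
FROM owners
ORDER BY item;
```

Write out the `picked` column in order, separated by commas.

item=A: assignee=Gus → Gus
item=B: assignee=Mira → Mira
item=D: assignee=Alice → Alice
item=E: assignee=Omar → Omar
item=G: assignee=NULL, reviewer=Zane → Zane
item=H: assignee=Alice → Alice
item=M: assignee=Uma → Uma
item=N: assignee=Uma → Uma
item=T: assignee=Omar → Omar
item=V: assignee=NULL, reviewer=NULL (all NULL) → NULL
item=W: assignee=NULL, reviewer=Alice → Alice
item=X: assignee=NULL, reviewer=NULL (all NULL) → NULL
item=Y: assignee=NULL, reviewer=NULL (all NULL) → NULL
item=Z: assignee=Noor → Noor

Gus, Mira, Alice, Omar, Zane, Alice, Uma, Uma, Omar, NULL, Alice, NULL, NULL, Noor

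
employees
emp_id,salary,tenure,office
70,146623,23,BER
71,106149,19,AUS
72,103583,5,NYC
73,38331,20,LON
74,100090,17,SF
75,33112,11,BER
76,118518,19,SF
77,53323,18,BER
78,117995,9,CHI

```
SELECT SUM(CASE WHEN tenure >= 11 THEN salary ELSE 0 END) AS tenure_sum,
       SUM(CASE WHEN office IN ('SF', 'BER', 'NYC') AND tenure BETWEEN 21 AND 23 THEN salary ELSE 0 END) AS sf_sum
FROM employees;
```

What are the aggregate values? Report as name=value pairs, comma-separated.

tenure_sum=596146, sf_sum=146623

[tenure_sum: tenure >= 11]
emp_id=70: ✓ → 146623
emp_id=71: ✓ → 106149
emp_id=72: ✗
emp_id=73: ✓ → 38331
emp_id=74: ✓ → 100090
emp_id=75: ✓ → 33112
emp_id=76: ✓ → 118518
emp_id=77: ✓ → 53323
emp_id=78: ✗
tenure_sum = 146623 + 106149 + 38331 + 100090 + 33112 + 118518 + 53323 = 596146
—
[sf_sum: office IN ('SF', 'BER', 'NYC') AND tenure BETWEEN 21 AND 23]
emp_id=70: ✓ → 146623
emp_id=71: ✗
emp_id=72: ✗
emp_id=73: ✗
emp_id=74: ✗
emp_id=75: ✗
emp_id=76: ✗
emp_id=77: ✗
emp_id=78: ✗
sf_sum = 146623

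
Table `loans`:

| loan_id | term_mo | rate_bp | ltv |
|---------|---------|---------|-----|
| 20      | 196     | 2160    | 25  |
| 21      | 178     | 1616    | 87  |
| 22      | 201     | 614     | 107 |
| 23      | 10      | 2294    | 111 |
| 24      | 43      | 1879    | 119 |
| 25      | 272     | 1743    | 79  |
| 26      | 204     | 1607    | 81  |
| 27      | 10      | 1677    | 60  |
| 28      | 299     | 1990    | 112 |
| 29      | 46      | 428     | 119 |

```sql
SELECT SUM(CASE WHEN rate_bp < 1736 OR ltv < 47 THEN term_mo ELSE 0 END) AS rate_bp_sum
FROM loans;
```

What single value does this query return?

835

loan_id=20: ✓ → 196
loan_id=21: ✓ → 178
loan_id=22: ✓ → 201
loan_id=23: ✗
loan_id=24: ✗
loan_id=25: ✗
loan_id=26: ✓ → 204
loan_id=27: ✓ → 10
loan_id=28: ✗
loan_id=29: ✓ → 46
rate_bp_sum = 196 + 178 + 201 + 204 + 10 + 46 = 835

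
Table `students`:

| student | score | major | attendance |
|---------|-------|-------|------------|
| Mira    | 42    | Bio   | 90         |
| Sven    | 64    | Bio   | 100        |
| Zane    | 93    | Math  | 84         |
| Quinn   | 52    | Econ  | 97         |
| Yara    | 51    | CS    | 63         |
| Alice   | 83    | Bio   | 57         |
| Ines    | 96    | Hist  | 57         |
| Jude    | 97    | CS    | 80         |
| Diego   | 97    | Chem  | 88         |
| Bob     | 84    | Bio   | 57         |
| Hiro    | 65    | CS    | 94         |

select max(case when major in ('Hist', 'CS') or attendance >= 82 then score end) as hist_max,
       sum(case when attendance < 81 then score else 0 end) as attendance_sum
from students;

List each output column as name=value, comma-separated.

[hist_max: major in ('Hist', 'CS') or attendance >= 82]
student=Mira: ✓ → 42
student=Sven: ✓ → 64
student=Zane: ✓ → 93
student=Quinn: ✓ → 52
student=Yara: ✓ → 51
student=Alice: ✗
student=Ines: ✓ → 96
student=Jude: ✓ → 97
student=Diego: ✓ → 97
student=Bob: ✗
student=Hiro: ✓ → 65
hist_max = MAX(42, 64, 93, 52, 51, 96, 97, 97, 65) = 97
—
[attendance_sum: attendance < 81]
student=Mira: ✗
student=Sven: ✗
student=Zane: ✗
student=Quinn: ✗
student=Yara: ✓ → 51
student=Alice: ✓ → 83
student=Ines: ✓ → 96
student=Jude: ✓ → 97
student=Diego: ✗
student=Bob: ✓ → 84
student=Hiro: ✗
attendance_sum = 51 + 83 + 96 + 97 + 84 = 411

hist_max=97, attendance_sum=411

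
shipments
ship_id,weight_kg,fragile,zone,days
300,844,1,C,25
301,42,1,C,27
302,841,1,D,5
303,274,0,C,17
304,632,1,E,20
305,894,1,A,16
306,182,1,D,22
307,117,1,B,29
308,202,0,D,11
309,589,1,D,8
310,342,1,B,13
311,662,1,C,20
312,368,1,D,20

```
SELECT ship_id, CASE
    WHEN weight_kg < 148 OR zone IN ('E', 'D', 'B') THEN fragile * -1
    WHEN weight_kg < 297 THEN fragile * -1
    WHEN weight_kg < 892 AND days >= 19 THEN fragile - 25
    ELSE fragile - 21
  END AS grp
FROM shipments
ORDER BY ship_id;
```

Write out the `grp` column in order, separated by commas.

ship_id=300: weight_kg < 892 AND days >= 19 → -24
ship_id=301: weight_kg < 148 OR zone IN ('E', 'D', 'B') → -1
ship_id=302: weight_kg < 148 OR zone IN ('E', 'D', 'B') → -1
ship_id=303: weight_kg < 297 → 0
ship_id=304: weight_kg < 148 OR zone IN ('E', 'D', 'B') → -1
ship_id=305: ELSE → -20
ship_id=306: weight_kg < 148 OR zone IN ('E', 'D', 'B') → -1
ship_id=307: weight_kg < 148 OR zone IN ('E', 'D', 'B') → -1
ship_id=308: weight_kg < 148 OR zone IN ('E', 'D', 'B') → 0
ship_id=309: weight_kg < 148 OR zone IN ('E', 'D', 'B') → -1
ship_id=310: weight_kg < 148 OR zone IN ('E', 'D', 'B') → -1
ship_id=311: weight_kg < 892 AND days >= 19 → -24
ship_id=312: weight_kg < 148 OR zone IN ('E', 'D', 'B') → -1

-24, -1, -1, 0, -1, -20, -1, -1, 0, -1, -1, -24, -1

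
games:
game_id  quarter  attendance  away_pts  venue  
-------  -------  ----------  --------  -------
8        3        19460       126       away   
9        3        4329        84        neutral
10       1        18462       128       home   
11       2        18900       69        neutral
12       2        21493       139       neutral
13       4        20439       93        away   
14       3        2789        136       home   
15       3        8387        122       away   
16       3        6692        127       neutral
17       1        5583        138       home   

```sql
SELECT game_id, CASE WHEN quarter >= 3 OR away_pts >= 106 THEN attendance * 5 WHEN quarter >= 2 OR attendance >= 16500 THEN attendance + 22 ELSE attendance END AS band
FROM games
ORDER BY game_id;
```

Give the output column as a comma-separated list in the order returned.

game_id=8: quarter >= 3 OR away_pts >= 106 → 97300
game_id=9: quarter >= 3 OR away_pts >= 106 → 21645
game_id=10: quarter >= 3 OR away_pts >= 106 → 92310
game_id=11: quarter >= 2 OR attendance >= 16500 → 18922
game_id=12: quarter >= 3 OR away_pts >= 106 → 107465
game_id=13: quarter >= 3 OR away_pts >= 106 → 102195
game_id=14: quarter >= 3 OR away_pts >= 106 → 13945
game_id=15: quarter >= 3 OR away_pts >= 106 → 41935
game_id=16: quarter >= 3 OR away_pts >= 106 → 33460
game_id=17: quarter >= 3 OR away_pts >= 106 → 27915

97300, 21645, 92310, 18922, 107465, 102195, 13945, 41935, 33460, 27915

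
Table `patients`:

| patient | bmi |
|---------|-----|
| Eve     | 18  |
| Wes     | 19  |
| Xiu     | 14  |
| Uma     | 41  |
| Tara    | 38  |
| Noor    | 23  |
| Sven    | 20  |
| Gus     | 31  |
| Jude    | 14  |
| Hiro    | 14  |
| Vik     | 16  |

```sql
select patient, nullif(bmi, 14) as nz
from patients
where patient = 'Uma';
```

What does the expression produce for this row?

patient = Uma: bmi=41.
bmi=41 vs 14: differ → 41

41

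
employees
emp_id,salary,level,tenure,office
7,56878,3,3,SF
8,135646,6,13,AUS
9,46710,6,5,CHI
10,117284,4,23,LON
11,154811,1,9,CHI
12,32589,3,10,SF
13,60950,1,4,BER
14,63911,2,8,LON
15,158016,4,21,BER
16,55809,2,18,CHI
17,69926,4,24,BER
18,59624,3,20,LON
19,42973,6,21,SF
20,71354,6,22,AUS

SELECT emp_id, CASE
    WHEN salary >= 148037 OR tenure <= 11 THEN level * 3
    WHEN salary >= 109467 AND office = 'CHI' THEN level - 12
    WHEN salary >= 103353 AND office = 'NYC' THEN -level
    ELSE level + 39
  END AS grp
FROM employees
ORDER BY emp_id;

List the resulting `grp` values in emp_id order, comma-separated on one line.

emp_id=7: salary >= 148037 OR tenure <= 11 → 9
emp_id=8: ELSE → 45
emp_id=9: salary >= 148037 OR tenure <= 11 → 18
emp_id=10: ELSE → 43
emp_id=11: salary >= 148037 OR tenure <= 11 → 3
emp_id=12: salary >= 148037 OR tenure <= 11 → 9
emp_id=13: salary >= 148037 OR tenure <= 11 → 3
emp_id=14: salary >= 148037 OR tenure <= 11 → 6
emp_id=15: salary >= 148037 OR tenure <= 11 → 12
emp_id=16: ELSE → 41
emp_id=17: ELSE → 43
emp_id=18: ELSE → 42
emp_id=19: ELSE → 45
emp_id=20: ELSE → 45

9, 45, 18, 43, 3, 9, 3, 6, 12, 41, 43, 42, 45, 45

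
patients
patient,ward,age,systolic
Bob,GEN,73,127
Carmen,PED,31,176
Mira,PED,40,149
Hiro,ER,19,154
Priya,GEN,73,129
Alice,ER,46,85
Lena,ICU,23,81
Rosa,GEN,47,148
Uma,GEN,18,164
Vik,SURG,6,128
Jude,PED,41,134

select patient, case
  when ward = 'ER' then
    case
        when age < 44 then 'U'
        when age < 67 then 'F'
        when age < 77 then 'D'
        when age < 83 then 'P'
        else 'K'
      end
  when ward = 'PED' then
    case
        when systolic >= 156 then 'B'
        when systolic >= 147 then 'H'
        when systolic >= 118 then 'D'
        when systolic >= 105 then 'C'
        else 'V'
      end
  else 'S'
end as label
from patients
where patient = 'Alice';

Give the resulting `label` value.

patient = Alice: ward=ER, age=46, systolic=85.
ward='ER' → inner[age < 67] → F

F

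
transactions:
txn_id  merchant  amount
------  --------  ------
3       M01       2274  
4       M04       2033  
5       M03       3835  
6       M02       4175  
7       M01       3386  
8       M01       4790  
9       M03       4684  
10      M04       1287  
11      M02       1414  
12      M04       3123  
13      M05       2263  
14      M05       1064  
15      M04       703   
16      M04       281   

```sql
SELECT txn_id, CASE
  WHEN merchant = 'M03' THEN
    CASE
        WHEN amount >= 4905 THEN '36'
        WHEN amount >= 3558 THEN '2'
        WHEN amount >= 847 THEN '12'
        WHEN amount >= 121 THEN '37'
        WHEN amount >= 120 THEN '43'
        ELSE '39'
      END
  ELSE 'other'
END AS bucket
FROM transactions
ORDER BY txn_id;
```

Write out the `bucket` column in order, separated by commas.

txn_id=3: merchant='M01' → outer ELSE → other
txn_id=4: merchant='M04' → outer ELSE → other
txn_id=5: merchant='M03' → inner[amount >= 3558] → 2
txn_id=6: merchant='M02' → outer ELSE → other
txn_id=7: merchant='M01' → outer ELSE → other
txn_id=8: merchant='M01' → outer ELSE → other
txn_id=9: merchant='M03' → inner[amount >= 3558] → 2
txn_id=10: merchant='M04' → outer ELSE → other
txn_id=11: merchant='M02' → outer ELSE → other
txn_id=12: merchant='M04' → outer ELSE → other
txn_id=13: merchant='M05' → outer ELSE → other
txn_id=14: merchant='M05' → outer ELSE → other
txn_id=15: merchant='M04' → outer ELSE → other
txn_id=16: merchant='M04' → outer ELSE → other

other, other, 2, other, other, other, 2, other, other, other, other, other, other, other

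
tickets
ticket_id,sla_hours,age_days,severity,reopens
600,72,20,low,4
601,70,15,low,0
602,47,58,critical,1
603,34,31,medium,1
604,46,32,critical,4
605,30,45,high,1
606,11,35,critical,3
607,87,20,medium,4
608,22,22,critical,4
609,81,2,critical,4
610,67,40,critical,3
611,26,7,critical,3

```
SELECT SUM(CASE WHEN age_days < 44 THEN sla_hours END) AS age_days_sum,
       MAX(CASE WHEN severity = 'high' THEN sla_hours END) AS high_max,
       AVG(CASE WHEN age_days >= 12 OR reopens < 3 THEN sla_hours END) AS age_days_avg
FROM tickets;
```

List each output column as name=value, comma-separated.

[age_days_sum: age_days < 44]
ticket_id=600: ✓ → 72
ticket_id=601: ✓ → 70
ticket_id=602: ✗
ticket_id=603: ✓ → 34
ticket_id=604: ✓ → 46
ticket_id=605: ✗
ticket_id=606: ✓ → 11
ticket_id=607: ✓ → 87
ticket_id=608: ✓ → 22
ticket_id=609: ✓ → 81
ticket_id=610: ✓ → 67
ticket_id=611: ✓ → 26
age_days_sum = 72 + 70 + 34 + 46 + 11 + 87 + 22 + 81 + 67 + 26 = 516
—
[high_max: severity = 'high']
ticket_id=600: ✗
ticket_id=601: ✗
ticket_id=602: ✗
ticket_id=603: ✗
ticket_id=604: ✗
ticket_id=605: ✓ → 30
ticket_id=606: ✗
ticket_id=607: ✗
ticket_id=608: ✗
ticket_id=609: ✗
ticket_id=610: ✗
ticket_id=611: ✗
high_max = MAX(30) = 30
—
[age_days_avg: age_days >= 12 OR reopens < 3]
ticket_id=600: ✓ → 72
ticket_id=601: ✓ → 70
ticket_id=602: ✓ → 47
ticket_id=603: ✓ → 34
ticket_id=604: ✓ → 46
ticket_id=605: ✓ → 30
ticket_id=606: ✓ → 11
ticket_id=607: ✓ → 87
ticket_id=608: ✓ → 22
ticket_id=609: ✗
ticket_id=610: ✓ → 67
ticket_id=611: ✗
age_days_avg = (72 + 70 + 47 + 34 + 46 + 30 + 11 + 87 + 22 + 67) / 10 = 48.6

age_days_sum=516, high_max=30, age_days_avg=48.6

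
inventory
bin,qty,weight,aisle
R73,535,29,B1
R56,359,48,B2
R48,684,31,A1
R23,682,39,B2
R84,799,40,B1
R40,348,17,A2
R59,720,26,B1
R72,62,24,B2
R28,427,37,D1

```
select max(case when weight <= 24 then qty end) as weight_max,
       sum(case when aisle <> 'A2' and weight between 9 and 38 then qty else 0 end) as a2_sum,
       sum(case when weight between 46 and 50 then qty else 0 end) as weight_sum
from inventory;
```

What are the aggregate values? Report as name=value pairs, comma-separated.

[weight_max: weight <= 24]
bin=R73: ✗
bin=R56: ✗
bin=R48: ✗
bin=R23: ✗
bin=R84: ✗
bin=R40: ✓ → 348
bin=R59: ✗
bin=R72: ✓ → 62
bin=R28: ✗
weight_max = MAX(348, 62) = 348
—
[a2_sum: aisle <> 'A2' and weight between 9 and 38]
bin=R73: ✓ → 535
bin=R56: ✗
bin=R48: ✓ → 684
bin=R23: ✗
bin=R84: ✗
bin=R40: ✗
bin=R59: ✓ → 720
bin=R72: ✓ → 62
bin=R28: ✓ → 427
a2_sum = 535 + 684 + 720 + 62 + 427 = 2428
—
[weight_sum: weight between 46 and 50]
bin=R73: ✗
bin=R56: ✓ → 359
bin=R48: ✗
bin=R23: ✗
bin=R84: ✗
bin=R40: ✗
bin=R59: ✗
bin=R72: ✗
bin=R28: ✗
weight_sum = 359

weight_max=348, a2_sum=2428, weight_sum=359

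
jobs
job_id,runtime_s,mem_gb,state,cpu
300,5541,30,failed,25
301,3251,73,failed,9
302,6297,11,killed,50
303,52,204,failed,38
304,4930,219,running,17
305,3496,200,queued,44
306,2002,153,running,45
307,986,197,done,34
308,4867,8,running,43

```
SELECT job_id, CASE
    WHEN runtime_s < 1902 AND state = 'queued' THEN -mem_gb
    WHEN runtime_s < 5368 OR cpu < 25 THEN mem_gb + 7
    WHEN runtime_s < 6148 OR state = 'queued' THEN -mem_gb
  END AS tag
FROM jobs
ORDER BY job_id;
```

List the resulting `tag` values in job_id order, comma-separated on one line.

-30, 80, NULL, 211, 226, 207, 160, 204, 15

job_id=300: runtime_s < 6148 OR state = 'queued' → -30
job_id=301: runtime_s < 5368 OR cpu < 25 → 80
job_id=302: (no match → NULL) → NULL
job_id=303: runtime_s < 5368 OR cpu < 25 → 211
job_id=304: runtime_s < 5368 OR cpu < 25 → 226
job_id=305: runtime_s < 5368 OR cpu < 25 → 207
job_id=306: runtime_s < 5368 OR cpu < 25 → 160
job_id=307: runtime_s < 5368 OR cpu < 25 → 204
job_id=308: runtime_s < 5368 OR cpu < 25 → 15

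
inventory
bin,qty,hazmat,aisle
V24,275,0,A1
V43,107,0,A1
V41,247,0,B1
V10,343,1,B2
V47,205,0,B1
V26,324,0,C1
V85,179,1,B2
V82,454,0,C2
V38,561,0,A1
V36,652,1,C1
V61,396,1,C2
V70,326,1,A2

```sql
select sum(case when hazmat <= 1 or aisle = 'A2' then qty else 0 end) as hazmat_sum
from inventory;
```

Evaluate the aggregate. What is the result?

4069

bin=V24: ✓ → 275
bin=V43: ✓ → 107
bin=V41: ✓ → 247
bin=V10: ✓ → 343
bin=V47: ✓ → 205
bin=V26: ✓ → 324
bin=V85: ✓ → 179
bin=V82: ✓ → 454
bin=V38: ✓ → 561
bin=V36: ✓ → 652
bin=V61: ✓ → 396
bin=V70: ✓ → 326
hazmat_sum = 275 + 107 + 247 + 343 + 205 + 324 + 179 + 454 + 561 + 652 + 396 + 326 = 4069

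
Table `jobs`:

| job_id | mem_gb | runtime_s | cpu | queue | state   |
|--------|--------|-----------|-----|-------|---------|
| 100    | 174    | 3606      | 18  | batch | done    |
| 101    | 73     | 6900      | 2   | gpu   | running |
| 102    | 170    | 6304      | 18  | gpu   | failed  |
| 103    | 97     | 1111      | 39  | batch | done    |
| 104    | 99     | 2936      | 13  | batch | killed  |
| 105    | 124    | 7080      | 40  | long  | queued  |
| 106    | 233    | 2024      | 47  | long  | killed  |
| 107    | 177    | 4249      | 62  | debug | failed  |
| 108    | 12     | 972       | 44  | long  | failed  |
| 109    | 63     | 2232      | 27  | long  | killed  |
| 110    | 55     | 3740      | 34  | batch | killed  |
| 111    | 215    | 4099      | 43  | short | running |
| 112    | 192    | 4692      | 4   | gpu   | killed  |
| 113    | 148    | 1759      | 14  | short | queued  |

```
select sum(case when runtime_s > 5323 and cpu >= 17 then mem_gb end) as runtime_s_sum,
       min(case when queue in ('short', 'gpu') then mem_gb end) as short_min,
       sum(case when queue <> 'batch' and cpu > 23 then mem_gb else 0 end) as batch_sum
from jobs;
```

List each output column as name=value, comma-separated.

[runtime_s_sum: runtime_s > 5323 and cpu >= 17]
job_id=100: ✗
job_id=101: ✗
job_id=102: ✓ → 170
job_id=103: ✗
job_id=104: ✗
job_id=105: ✓ → 124
job_id=106: ✗
job_id=107: ✗
job_id=108: ✗
job_id=109: ✗
job_id=110: ✗
job_id=111: ✗
job_id=112: ✗
job_id=113: ✗
runtime_s_sum = 170 + 124 = 294
—
[short_min: queue in ('short', 'gpu')]
job_id=100: ✗
job_id=101: ✓ → 73
job_id=102: ✓ → 170
job_id=103: ✗
job_id=104: ✗
job_id=105: ✗
job_id=106: ✗
job_id=107: ✗
job_id=108: ✗
job_id=109: ✗
job_id=110: ✗
job_id=111: ✓ → 215
job_id=112: ✓ → 192
job_id=113: ✓ → 148
short_min = MIN(73, 170, 215, 192, 148) = 73
—
[batch_sum: queue <> 'batch' and cpu > 23]
job_id=100: ✗
job_id=101: ✗
job_id=102: ✗
job_id=103: ✗
job_id=104: ✗
job_id=105: ✓ → 124
job_id=106: ✓ → 233
job_id=107: ✓ → 177
job_id=108: ✓ → 12
job_id=109: ✓ → 63
job_id=110: ✗
job_id=111: ✓ → 215
job_id=112: ✗
job_id=113: ✗
batch_sum = 124 + 233 + 177 + 12 + 63 + 215 = 824

runtime_s_sum=294, short_min=73, batch_sum=824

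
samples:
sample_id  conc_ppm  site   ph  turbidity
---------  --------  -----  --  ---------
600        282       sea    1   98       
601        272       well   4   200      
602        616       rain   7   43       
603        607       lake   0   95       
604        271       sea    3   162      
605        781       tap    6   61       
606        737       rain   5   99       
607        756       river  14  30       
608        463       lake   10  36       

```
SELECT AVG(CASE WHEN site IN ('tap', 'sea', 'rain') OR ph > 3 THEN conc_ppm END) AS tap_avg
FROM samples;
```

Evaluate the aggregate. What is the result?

522.25

sample_id=600: ✓ → 282
sample_id=601: ✓ → 272
sample_id=602: ✓ → 616
sample_id=603: ✗
sample_id=604: ✓ → 271
sample_id=605: ✓ → 781
sample_id=606: ✓ → 737
sample_id=607: ✓ → 756
sample_id=608: ✓ → 463
tap_avg = (282 + 272 + 616 + 271 + 781 + 737 + 756 + 463) / 8 = 522.25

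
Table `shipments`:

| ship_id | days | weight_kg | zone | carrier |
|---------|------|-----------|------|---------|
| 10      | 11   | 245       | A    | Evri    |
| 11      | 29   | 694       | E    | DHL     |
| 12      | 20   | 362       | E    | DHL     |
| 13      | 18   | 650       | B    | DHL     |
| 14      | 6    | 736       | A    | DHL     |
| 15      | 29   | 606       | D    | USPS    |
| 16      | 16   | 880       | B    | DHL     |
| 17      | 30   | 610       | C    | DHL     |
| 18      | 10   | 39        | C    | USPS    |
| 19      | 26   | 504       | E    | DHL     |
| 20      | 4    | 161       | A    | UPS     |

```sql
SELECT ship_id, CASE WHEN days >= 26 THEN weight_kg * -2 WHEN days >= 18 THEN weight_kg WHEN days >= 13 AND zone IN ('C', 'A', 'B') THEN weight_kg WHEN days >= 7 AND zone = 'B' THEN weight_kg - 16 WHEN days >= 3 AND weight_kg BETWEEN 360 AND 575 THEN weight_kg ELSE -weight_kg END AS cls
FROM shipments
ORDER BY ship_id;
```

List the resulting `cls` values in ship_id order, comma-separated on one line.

-245, -1388, 362, 650, -736, -1212, 880, -1220, -39, -1008, -161

ship_id=10: ELSE → -245
ship_id=11: days >= 26 → -1388
ship_id=12: days >= 18 → 362
ship_id=13: days >= 18 → 650
ship_id=14: ELSE → -736
ship_id=15: days >= 26 → -1212
ship_id=16: days >= 13 AND zone IN ('C', 'A', 'B') → 880
ship_id=17: days >= 26 → -1220
ship_id=18: ELSE → -39
ship_id=19: days >= 26 → -1008
ship_id=20: ELSE → -161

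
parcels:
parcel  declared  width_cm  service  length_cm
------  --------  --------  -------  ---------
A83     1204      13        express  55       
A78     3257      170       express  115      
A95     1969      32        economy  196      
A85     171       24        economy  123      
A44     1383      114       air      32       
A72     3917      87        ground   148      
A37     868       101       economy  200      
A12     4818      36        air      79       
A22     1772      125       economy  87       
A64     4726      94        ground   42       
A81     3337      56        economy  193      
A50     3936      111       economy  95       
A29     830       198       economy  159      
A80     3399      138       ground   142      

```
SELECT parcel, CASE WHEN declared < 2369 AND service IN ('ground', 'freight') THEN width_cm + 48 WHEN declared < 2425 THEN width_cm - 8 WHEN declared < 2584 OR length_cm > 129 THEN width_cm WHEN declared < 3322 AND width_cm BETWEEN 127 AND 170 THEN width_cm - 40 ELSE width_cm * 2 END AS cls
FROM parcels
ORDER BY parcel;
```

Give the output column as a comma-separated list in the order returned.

72, 117, 190, 93, 106, 222, 188, 87, 130, 138, 56, 5, 16, 24

parcel=A12: ELSE → 72
parcel=A22: declared < 2425 → 117
parcel=A29: declared < 2425 → 190
parcel=A37: declared < 2425 → 93
parcel=A44: declared < 2425 → 106
parcel=A50: ELSE → 222
parcel=A64: ELSE → 188
parcel=A72: declared < 2584 OR length_cm > 129 → 87
parcel=A78: declared < 3322 AND width_cm BETWEEN 127 AND 170 → 130
parcel=A80: declared < 2584 OR length_cm > 129 → 138
parcel=A81: declared < 2584 OR length_cm > 129 → 56
parcel=A83: declared < 2425 → 5
parcel=A85: declared < 2425 → 16
parcel=A95: declared < 2425 → 24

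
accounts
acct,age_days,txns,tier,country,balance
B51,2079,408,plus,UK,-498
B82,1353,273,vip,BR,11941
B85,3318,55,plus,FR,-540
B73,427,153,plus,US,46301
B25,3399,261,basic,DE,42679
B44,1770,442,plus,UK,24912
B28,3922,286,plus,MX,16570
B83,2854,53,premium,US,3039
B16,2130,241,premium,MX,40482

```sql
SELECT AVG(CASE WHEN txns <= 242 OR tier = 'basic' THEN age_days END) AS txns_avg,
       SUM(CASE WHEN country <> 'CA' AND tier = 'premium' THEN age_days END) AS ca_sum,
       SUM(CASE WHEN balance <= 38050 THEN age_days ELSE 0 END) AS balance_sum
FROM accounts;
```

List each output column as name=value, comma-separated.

txns_avg=2425.6, ca_sum=4984, balance_sum=15296

[txns_avg: txns <= 242 OR tier = 'basic']
acct=B51: ✗
acct=B82: ✗
acct=B85: ✓ → 3318
acct=B73: ✓ → 427
acct=B25: ✓ → 3399
acct=B44: ✗
acct=B28: ✗
acct=B83: ✓ → 2854
acct=B16: ✓ → 2130
txns_avg = (3318 + 427 + 3399 + 2854 + 2130) / 5 = 2425.6
—
[ca_sum: country <> 'CA' AND tier = 'premium']
acct=B51: ✗
acct=B82: ✗
acct=B85: ✗
acct=B73: ✗
acct=B25: ✗
acct=B44: ✗
acct=B28: ✗
acct=B83: ✓ → 2854
acct=B16: ✓ → 2130
ca_sum = 2854 + 2130 = 4984
—
[balance_sum: balance <= 38050]
acct=B51: ✓ → 2079
acct=B82: ✓ → 1353
acct=B85: ✓ → 3318
acct=B73: ✗
acct=B25: ✗
acct=B44: ✓ → 1770
acct=B28: ✓ → 3922
acct=B83: ✓ → 2854
acct=B16: ✗
balance_sum = 2079 + 1353 + 3318 + 1770 + 3922 + 2854 = 15296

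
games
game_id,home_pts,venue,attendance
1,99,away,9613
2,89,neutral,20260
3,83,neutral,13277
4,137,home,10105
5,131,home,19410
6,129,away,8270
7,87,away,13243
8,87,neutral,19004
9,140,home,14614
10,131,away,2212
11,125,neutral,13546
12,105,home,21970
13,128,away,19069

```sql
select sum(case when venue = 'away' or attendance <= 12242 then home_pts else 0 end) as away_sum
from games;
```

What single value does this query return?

711

game_id=1: ✓ → 99
game_id=2: ✗
game_id=3: ✗
game_id=4: ✓ → 137
game_id=5: ✗
game_id=6: ✓ → 129
game_id=7: ✓ → 87
game_id=8: ✗
game_id=9: ✗
game_id=10: ✓ → 131
game_id=11: ✗
game_id=12: ✗
game_id=13: ✓ → 128
away_sum = 99 + 137 + 129 + 87 + 131 + 128 = 711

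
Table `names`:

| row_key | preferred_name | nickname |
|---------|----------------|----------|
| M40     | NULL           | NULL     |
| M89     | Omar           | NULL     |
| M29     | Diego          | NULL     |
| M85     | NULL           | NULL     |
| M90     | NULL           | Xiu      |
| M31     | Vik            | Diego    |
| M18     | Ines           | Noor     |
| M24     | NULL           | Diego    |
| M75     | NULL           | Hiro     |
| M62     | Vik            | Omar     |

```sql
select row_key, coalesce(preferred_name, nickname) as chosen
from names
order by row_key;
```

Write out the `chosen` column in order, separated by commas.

Ines, Diego, Diego, Vik, NULL, Vik, Hiro, NULL, Omar, Xiu

row_key=M18: preferred_name=Ines → Ines
row_key=M24: preferred_name=NULL, nickname=Diego → Diego
row_key=M29: preferred_name=Diego → Diego
row_key=M31: preferred_name=Vik → Vik
row_key=M40: preferred_name=NULL, nickname=NULL (all NULL) → NULL
row_key=M62: preferred_name=Vik → Vik
row_key=M75: preferred_name=NULL, nickname=Hiro → Hiro
row_key=M85: preferred_name=NULL, nickname=NULL (all NULL) → NULL
row_key=M89: preferred_name=Omar → Omar
row_key=M90: preferred_name=NULL, nickname=Xiu → Xiu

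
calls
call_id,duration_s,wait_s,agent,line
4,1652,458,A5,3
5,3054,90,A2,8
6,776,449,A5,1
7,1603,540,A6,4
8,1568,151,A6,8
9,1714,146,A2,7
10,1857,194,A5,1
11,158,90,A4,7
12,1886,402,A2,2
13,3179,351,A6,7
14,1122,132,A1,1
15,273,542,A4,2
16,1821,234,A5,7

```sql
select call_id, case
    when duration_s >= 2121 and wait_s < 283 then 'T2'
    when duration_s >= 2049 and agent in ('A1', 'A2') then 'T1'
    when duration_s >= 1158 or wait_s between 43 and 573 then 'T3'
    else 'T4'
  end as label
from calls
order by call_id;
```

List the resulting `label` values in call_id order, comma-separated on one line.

T3, T2, T3, T3, T3, T3, T3, T3, T3, T3, T3, T3, T3

call_id=4: duration_s >= 1158 or wait_s between 43 and 573 → T3
call_id=5: duration_s >= 2121 and wait_s < 283 → T2
call_id=6: duration_s >= 1158 or wait_s between 43 and 573 → T3
call_id=7: duration_s >= 1158 or wait_s between 43 and 573 → T3
call_id=8: duration_s >= 1158 or wait_s between 43 and 573 → T3
call_id=9: duration_s >= 1158 or wait_s between 43 and 573 → T3
call_id=10: duration_s >= 1158 or wait_s between 43 and 573 → T3
call_id=11: duration_s >= 1158 or wait_s between 43 and 573 → T3
call_id=12: duration_s >= 1158 or wait_s between 43 and 573 → T3
call_id=13: duration_s >= 1158 or wait_s between 43 and 573 → T3
call_id=14: duration_s >= 1158 or wait_s between 43 and 573 → T3
call_id=15: duration_s >= 1158 or wait_s between 43 and 573 → T3
call_id=16: duration_s >= 1158 or wait_s between 43 and 573 → T3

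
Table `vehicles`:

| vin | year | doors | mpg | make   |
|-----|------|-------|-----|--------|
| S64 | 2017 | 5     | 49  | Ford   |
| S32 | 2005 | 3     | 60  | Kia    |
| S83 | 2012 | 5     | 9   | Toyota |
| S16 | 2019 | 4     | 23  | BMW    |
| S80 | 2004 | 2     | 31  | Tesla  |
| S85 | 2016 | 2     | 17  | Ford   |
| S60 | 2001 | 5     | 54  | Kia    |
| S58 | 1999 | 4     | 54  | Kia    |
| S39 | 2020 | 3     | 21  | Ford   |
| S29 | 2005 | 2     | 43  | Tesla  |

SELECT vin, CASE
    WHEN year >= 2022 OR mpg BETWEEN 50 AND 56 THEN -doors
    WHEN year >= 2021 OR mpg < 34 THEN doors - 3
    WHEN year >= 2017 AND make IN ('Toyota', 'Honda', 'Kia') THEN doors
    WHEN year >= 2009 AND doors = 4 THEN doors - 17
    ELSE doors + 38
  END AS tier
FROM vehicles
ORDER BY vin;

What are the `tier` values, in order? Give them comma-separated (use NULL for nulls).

vin=S16: year >= 2021 OR mpg < 34 → 1
vin=S29: ELSE → 40
vin=S32: ELSE → 41
vin=S39: year >= 2021 OR mpg < 34 → 0
vin=S58: year >= 2022 OR mpg BETWEEN 50 AND 56 → -4
vin=S60: year >= 2022 OR mpg BETWEEN 50 AND 56 → -5
vin=S64: ELSE → 43
vin=S80: year >= 2021 OR mpg < 34 → -1
vin=S83: year >= 2021 OR mpg < 34 → 2
vin=S85: year >= 2021 OR mpg < 34 → -1

1, 40, 41, 0, -4, -5, 43, -1, 2, -1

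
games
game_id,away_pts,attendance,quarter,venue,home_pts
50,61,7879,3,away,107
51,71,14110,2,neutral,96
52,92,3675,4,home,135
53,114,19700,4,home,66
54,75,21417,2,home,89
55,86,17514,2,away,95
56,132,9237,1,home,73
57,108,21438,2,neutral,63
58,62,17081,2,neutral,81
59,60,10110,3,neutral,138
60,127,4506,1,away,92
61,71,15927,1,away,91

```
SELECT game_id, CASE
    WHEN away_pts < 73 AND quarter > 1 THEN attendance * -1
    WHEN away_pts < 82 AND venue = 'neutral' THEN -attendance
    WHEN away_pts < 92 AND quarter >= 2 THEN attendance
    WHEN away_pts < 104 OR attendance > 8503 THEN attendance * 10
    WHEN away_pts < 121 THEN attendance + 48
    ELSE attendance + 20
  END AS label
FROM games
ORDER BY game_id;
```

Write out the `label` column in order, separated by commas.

game_id=50: away_pts < 73 AND quarter > 1 → -7879
game_id=51: away_pts < 73 AND quarter > 1 → -14110
game_id=52: away_pts < 104 OR attendance > 8503 → 36750
game_id=53: away_pts < 104 OR attendance > 8503 → 197000
game_id=54: away_pts < 92 AND quarter >= 2 → 21417
game_id=55: away_pts < 92 AND quarter >= 2 → 17514
game_id=56: away_pts < 104 OR attendance > 8503 → 92370
game_id=57: away_pts < 104 OR attendance > 8503 → 214380
game_id=58: away_pts < 73 AND quarter > 1 → -17081
game_id=59: away_pts < 73 AND quarter > 1 → -10110
game_id=60: ELSE → 4526
game_id=61: away_pts < 104 OR attendance > 8503 → 159270

-7879, -14110, 36750, 197000, 21417, 17514, 92370, 214380, -17081, -10110, 4526, 159270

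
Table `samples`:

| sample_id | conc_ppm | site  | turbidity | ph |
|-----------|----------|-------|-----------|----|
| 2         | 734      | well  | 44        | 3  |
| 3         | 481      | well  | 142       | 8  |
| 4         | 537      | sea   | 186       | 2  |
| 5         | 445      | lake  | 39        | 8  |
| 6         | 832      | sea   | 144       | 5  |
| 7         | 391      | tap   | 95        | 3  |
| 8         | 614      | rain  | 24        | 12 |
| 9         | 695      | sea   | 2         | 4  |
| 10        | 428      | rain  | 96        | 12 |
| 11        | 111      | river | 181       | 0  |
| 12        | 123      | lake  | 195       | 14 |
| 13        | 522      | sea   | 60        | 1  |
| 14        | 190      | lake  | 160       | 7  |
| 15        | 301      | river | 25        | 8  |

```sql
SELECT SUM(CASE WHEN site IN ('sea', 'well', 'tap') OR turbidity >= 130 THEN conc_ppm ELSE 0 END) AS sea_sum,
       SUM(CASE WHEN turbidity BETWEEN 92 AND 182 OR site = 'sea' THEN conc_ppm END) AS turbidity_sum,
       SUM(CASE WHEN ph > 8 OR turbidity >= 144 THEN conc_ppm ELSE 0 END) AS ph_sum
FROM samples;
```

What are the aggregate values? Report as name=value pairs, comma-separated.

sea_sum=4616, turbidity_sum=4187, ph_sum=2835

[sea_sum: site IN ('sea', 'well', 'tap') OR turbidity >= 130]
sample_id=2: ✓ → 734
sample_id=3: ✓ → 481
sample_id=4: ✓ → 537
sample_id=5: ✗
sample_id=6: ✓ → 832
sample_id=7: ✓ → 391
sample_id=8: ✗
sample_id=9: ✓ → 695
sample_id=10: ✗
sample_id=11: ✓ → 111
sample_id=12: ✓ → 123
sample_id=13: ✓ → 522
sample_id=14: ✓ → 190
sample_id=15: ✗
sea_sum = 734 + 481 + 537 + 832 + 391 + 695 + 111 + 123 + 522 + 190 = 4616
—
[turbidity_sum: turbidity BETWEEN 92 AND 182 OR site = 'sea']
sample_id=2: ✗
sample_id=3: ✓ → 481
sample_id=4: ✓ → 537
sample_id=5: ✗
sample_id=6: ✓ → 832
sample_id=7: ✓ → 391
sample_id=8: ✗
sample_id=9: ✓ → 695
sample_id=10: ✓ → 428
sample_id=11: ✓ → 111
sample_id=12: ✗
sample_id=13: ✓ → 522
sample_id=14: ✓ → 190
sample_id=15: ✗
turbidity_sum = 481 + 537 + 832 + 391 + 695 + 428 + 111 + 522 + 190 = 4187
—
[ph_sum: ph > 8 OR turbidity >= 144]
sample_id=2: ✗
sample_id=3: ✗
sample_id=4: ✓ → 537
sample_id=5: ✗
sample_id=6: ✓ → 832
sample_id=7: ✗
sample_id=8: ✓ → 614
sample_id=9: ✗
sample_id=10: ✓ → 428
sample_id=11: ✓ → 111
sample_id=12: ✓ → 123
sample_id=13: ✗
sample_id=14: ✓ → 190
sample_id=15: ✗
ph_sum = 537 + 832 + 614 + 428 + 111 + 123 + 190 = 2835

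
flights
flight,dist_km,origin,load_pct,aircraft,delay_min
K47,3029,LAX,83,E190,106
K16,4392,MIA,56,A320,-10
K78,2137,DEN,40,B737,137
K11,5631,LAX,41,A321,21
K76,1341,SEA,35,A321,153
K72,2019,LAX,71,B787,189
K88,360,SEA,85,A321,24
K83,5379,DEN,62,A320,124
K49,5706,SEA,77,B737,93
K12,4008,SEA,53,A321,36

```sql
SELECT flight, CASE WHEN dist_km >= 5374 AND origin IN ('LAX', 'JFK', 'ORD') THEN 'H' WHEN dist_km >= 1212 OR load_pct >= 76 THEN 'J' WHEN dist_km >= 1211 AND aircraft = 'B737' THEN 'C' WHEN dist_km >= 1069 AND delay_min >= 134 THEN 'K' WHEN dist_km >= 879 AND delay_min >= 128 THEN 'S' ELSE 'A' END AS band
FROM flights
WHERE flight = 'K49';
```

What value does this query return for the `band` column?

flight = K49: dist_km=5706, origin=SEA, load_pct=77, aircraft=B737, delay_min=93.
dist_km >= 5374 AND origin IN ('LAX', 'JFK', 'ORD') → false
dist_km >= 1212 OR load_pct >= 76 → true → J

J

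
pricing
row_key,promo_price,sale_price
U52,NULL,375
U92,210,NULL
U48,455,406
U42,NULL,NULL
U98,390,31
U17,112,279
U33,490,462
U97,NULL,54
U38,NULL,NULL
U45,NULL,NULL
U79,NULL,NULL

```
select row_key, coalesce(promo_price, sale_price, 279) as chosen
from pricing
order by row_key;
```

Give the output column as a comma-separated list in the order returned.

row_key=U17: promo_price=112 → 112
row_key=U33: promo_price=490 → 490
row_key=U38: promo_price=NULL, sale_price=NULL, → literal 279 → 279
row_key=U42: promo_price=NULL, sale_price=NULL, → literal 279 → 279
row_key=U45: promo_price=NULL, sale_price=NULL, → literal 279 → 279
row_key=U48: promo_price=455 → 455
row_key=U52: promo_price=NULL, sale_price=375 → 375
row_key=U79: promo_price=NULL, sale_price=NULL, → literal 279 → 279
row_key=U92: promo_price=210 → 210
row_key=U97: promo_price=NULL, sale_price=54 → 54
row_key=U98: promo_price=390 → 390

112, 490, 279, 279, 279, 455, 375, 279, 210, 54, 390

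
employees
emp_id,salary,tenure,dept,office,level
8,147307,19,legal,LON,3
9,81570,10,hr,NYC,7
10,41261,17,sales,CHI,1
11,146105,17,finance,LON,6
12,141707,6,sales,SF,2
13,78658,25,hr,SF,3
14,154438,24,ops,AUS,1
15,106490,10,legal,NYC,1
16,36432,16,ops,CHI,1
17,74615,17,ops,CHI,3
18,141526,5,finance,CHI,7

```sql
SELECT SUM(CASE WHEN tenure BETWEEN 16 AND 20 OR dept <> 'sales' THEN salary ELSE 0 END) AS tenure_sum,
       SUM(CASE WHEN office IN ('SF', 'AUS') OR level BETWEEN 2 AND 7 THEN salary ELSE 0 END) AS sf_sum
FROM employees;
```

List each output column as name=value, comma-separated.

[tenure_sum: tenure BETWEEN 16 AND 20 OR dept <> 'sales']
emp_id=8: ✓ → 147307
emp_id=9: ✓ → 81570
emp_id=10: ✓ → 41261
emp_id=11: ✓ → 146105
emp_id=12: ✗
emp_id=13: ✓ → 78658
emp_id=14: ✓ → 154438
emp_id=15: ✓ → 106490
emp_id=16: ✓ → 36432
emp_id=17: ✓ → 74615
emp_id=18: ✓ → 141526
tenure_sum = 147307 + 81570 + 41261 + 146105 + 78658 + 154438 + 106490 + 36432 + 74615 + 141526 = 1008402
—
[sf_sum: office IN ('SF', 'AUS') OR level BETWEEN 2 AND 7]
emp_id=8: ✓ → 147307
emp_id=9: ✓ → 81570
emp_id=10: ✗
emp_id=11: ✓ → 146105
emp_id=12: ✓ → 141707
emp_id=13: ✓ → 78658
emp_id=14: ✓ → 154438
emp_id=15: ✗
emp_id=16: ✗
emp_id=17: ✓ → 74615
emp_id=18: ✓ → 141526
sf_sum = 147307 + 81570 + 146105 + 141707 + 78658 + 154438 + 74615 + 141526 = 965926

tenure_sum=1008402, sf_sum=965926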